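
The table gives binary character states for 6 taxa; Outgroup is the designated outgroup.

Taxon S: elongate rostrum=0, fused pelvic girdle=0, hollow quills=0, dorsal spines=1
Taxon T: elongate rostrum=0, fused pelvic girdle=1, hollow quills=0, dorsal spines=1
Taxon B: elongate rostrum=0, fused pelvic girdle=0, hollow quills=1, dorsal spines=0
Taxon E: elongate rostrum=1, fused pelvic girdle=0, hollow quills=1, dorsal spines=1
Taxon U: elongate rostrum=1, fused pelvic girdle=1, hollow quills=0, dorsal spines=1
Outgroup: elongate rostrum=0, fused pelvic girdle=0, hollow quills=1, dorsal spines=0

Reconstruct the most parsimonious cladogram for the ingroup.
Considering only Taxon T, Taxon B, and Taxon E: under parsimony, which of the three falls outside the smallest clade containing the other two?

Taxon B

Character polarity is set by the outgroup: the derived state is whichever differs from the outgroup's state, so for hollow quills the derived state is '0', and for the remaining characters it is '1'.
elongate rostrum groups Taxon E and Taxon U, which is incompatible with the clades supported by the remaining characters; treating it as convergent (homoplasy) costs fewer steps than any alternative tree.
Only Taxon T and Taxon U show the derived state '1' for fused pelvic girdle, supporting them as a clade.
Only Taxon S, Taxon T, and Taxon U show the derived state '0' for hollow quills, supporting them as a clade.
Only Taxon E, Taxon S, Taxon T, and Taxon U show the derived state '1' for dorsal spines, supporting them as a clade.
Most parsimonious ingroup topology: ((((Taxon U,Taxon T),Taxon S),Taxon E),Taxon B).
Taxon E and Taxon T share a more recent common ancestor with each other than either does with Taxon B, so Taxon B is the least closely related of the three.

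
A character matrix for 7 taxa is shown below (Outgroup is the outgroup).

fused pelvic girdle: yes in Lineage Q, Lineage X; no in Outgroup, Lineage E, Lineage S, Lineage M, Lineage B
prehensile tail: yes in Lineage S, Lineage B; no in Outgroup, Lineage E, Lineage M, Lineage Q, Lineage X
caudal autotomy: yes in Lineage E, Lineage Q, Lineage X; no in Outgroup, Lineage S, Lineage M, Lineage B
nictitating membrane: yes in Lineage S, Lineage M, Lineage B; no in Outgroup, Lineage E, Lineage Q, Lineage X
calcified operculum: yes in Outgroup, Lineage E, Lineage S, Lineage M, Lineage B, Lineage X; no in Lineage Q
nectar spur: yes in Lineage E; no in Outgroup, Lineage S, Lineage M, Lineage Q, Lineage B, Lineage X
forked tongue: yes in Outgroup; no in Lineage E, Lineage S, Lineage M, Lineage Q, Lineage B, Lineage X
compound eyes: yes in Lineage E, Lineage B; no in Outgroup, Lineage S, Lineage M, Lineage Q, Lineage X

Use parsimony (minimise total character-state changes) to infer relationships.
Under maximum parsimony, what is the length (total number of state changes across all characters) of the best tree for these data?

Character polarity is set by the outgroup: the derived state is whichever differs from the outgroup's state, so for calcified operculum, forked tongue the derived state is 'no', and for the remaining characters it is 'yes'.
fused pelvic girdle (derived state 'yes') is shared by Lineage Q and Lineage X — a synapomorphy uniting that clade.
Only Lineage B and Lineage S show the derived state 'yes' for prehensile tail, supporting them as a clade.
Only Lineage E, Lineage Q, and Lineage X show the derived state 'yes' for caudal autotomy, supporting them as a clade.
nictitating membrane: derived state 'yes' in Lineage B, Lineage M, and Lineage S only — synapomorphy for {Lineage B, Lineage M, Lineage S}.
calcified operculum (derived state 'no') is unique to Lineage Q (autapomorphy; uninformative for grouping).
nectar spur (derived state 'yes') is unique to Lineage E (autapomorphy; uninformative for grouping).
forked tongue (derived state 'no') is shared by all ingroup taxa — unites the whole ingroup.
compound eyes groups Lineage B and Lineage E, which is incompatible with the clades supported by the remaining characters; treating it as convergent (homoplasy) costs fewer steps than any alternative tree.
Most parsimonious ingroup topology: ((Lineage E,(Lineage Q,Lineage X)),((Lineage S,Lineage B),Lineage M)).
Changes per character on this tree: fused pelvic girdle: 1; prehensile tail: 1; caudal autotomy: 1; nictitating membrane: 1; calcified operculum: 1; nectar spur: 1; forked tongue: 1; compound eyes: 2.
Total = 9.

9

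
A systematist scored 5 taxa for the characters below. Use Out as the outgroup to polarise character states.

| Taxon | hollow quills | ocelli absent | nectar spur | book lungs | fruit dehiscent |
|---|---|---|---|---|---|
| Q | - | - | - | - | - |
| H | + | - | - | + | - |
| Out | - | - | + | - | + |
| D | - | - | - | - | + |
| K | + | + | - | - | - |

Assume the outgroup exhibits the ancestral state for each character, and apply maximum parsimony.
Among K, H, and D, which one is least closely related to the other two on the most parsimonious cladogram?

Character polarity is set by the outgroup: the derived state is whichever differs from the outgroup's state, so for nectar spur, fruit dehiscent the derived state is '-', and for the remaining characters it is '+'.
hollow quills: derived state '+' in H and K only — synapomorphy for {H, K}.
ocelli absent: derived state '+' in K only — an autapomorphy, so it tells us nothing about relationships among taxa.
nectar spur (derived state '-') is shared by all ingroup taxa — unites the whole ingroup.
book lungs (derived state '+') is unique to H (autapomorphy; uninformative for grouping).
Only H, K, and Q show the derived state '-' for fruit dehiscent, supporting them as a clade.
Most parsimonious ingroup topology: ((Q,(K,H)),D).
K and H share a more recent common ancestor with each other than either does with D, so D is the least closely related of the three.

D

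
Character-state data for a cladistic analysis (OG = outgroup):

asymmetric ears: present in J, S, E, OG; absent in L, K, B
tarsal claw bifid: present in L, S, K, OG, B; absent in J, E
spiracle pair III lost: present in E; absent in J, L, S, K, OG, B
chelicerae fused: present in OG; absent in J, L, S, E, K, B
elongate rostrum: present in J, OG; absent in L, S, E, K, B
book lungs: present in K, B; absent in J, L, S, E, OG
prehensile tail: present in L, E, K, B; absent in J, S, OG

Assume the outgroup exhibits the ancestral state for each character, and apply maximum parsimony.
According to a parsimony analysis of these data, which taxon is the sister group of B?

Character polarity is set by the outgroup: the derived state is whichever differs from the outgroup's state, so for asymmetric ears, tarsal claw bifid, chelicerae fused, elongate rostrum the derived state is 'absent', and for the remaining characters it is 'present'.
asymmetric ears (derived state 'absent') is shared by B, K, and L — a synapomorphy uniting that clade.
tarsal claw bifid groups E and J, which is incompatible with the clades supported by the remaining characters; treating it as convergent (homoplasy) costs fewer steps than any alternative tree.
spiracle pair III lost (derived state 'present') is unique to E (autapomorphy; uninformative for grouping).
chelicerae fused (derived state 'absent') is shared by all ingroup taxa — unites the whole ingroup.
elongate rostrum: derived state 'absent' in B, E, K, L, and S only — synapomorphy for {B, E, K, L, S}.
book lungs: derived state 'present' in B and K only — synapomorphy for {B, K}.
prehensile tail: derived state 'present' in B, E, K, and L only — synapomorphy for {B, E, K, L}.
Most parsimonious ingroup topology: ((((L,(K,B)),E),S),J).
B and K form a cherry on this tree, so they are sister taxa.

K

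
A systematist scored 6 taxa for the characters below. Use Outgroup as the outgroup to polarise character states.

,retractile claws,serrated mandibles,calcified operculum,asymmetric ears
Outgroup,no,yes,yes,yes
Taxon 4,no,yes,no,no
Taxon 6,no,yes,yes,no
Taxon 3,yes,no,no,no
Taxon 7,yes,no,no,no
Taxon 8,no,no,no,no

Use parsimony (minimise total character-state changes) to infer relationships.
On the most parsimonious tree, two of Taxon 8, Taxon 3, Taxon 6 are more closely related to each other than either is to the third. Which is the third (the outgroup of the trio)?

Character polarity is set by the outgroup: the derived state is whichever differs from the outgroup's state, so for serrated mandibles, calcified operculum, asymmetric ears the derived state is 'no', and for the remaining characters it is 'yes'.
Only Taxon 3 and Taxon 7 show the derived state 'yes' for retractile claws, supporting them as a clade.
Only Taxon 3, Taxon 7, and Taxon 8 show the derived state 'no' for serrated mandibles, supporting them as a clade.
calcified operculum: derived state 'no' in Taxon 3, Taxon 4, Taxon 7, and Taxon 8 only — synapomorphy for {Taxon 3, Taxon 4, Taxon 7, Taxon 8}.
All ingroup taxa share the derived state 'no' for asymmetric ears; it defines the ingroup but does not resolve relationships within it.
Most parsimonious ingroup topology: ((Taxon 4,((Taxon 3,Taxon 7),Taxon 8)),Taxon 6).
Taxon 8 and Taxon 3 share a more recent common ancestor with each other than either does with Taxon 6, so Taxon 6 is the least closely related of the three.

Taxon 6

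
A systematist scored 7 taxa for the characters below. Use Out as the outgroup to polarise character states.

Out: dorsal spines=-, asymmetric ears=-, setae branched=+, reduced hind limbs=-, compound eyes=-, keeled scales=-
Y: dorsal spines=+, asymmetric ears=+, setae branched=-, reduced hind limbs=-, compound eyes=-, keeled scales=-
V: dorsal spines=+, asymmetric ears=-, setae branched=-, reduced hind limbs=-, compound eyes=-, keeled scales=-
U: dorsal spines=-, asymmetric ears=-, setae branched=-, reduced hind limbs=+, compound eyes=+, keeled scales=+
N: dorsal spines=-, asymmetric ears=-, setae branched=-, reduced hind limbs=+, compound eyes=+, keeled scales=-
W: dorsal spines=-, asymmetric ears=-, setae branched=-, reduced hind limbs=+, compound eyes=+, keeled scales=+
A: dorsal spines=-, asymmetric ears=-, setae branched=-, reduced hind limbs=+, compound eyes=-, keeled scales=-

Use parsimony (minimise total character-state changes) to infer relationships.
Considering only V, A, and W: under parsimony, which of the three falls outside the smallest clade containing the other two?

Character polarity is set by the outgroup: the derived state is whichever differs from the outgroup's state, so for setae branched the derived state is '-', and for the remaining characters it is '+'.
Only V and Y show the derived state '+' for dorsal spines, supporting them as a clade.
asymmetric ears (derived state '+') is unique to Y (autapomorphy; uninformative for grouping).
All ingroup taxa share the derived state '-' for setae branched; it defines the ingroup but does not resolve relationships within it.
reduced hind limbs: derived state '+' in A, N, U, and W only — synapomorphy for {A, N, U, W}.
compound eyes: derived state '+' in N, U, and W only — synapomorphy for {N, U, W}.
keeled scales (derived state '+') is shared by U and W — a synapomorphy uniting that clade.
Most parsimonious ingroup topology: ((Y,V),(((U,W),N),A)).
W and A share a more recent common ancestor with each other than either does with V, so V is the least closely related of the three.

V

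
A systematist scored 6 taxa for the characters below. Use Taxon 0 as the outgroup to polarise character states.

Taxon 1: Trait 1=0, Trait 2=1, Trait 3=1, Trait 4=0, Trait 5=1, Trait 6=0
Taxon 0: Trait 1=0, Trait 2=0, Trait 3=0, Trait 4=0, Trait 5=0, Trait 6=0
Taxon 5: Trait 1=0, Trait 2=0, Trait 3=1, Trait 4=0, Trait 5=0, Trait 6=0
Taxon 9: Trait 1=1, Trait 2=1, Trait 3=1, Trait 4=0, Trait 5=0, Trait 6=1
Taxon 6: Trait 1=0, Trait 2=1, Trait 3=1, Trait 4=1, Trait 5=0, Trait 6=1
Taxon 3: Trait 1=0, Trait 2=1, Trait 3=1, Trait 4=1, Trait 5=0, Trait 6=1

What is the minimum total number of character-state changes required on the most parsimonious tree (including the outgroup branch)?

6

The outgroup has state '0' for every character, so '1' is the derived state throughout.
Trait 1 (derived state '1') is unique to Taxon 9 (autapomorphy; uninformative for grouping).
Only Taxon 1, Taxon 3, Taxon 6, and Taxon 9 show the derived state '1' for Trait 2, supporting them as a clade.
All ingroup taxa share the derived state '1' for Trait 3; it defines the ingroup but does not resolve relationships within it.
Only Taxon 3 and Taxon 6 show the derived state '1' for Trait 4, supporting them as a clade.
Trait 5: derived state '1' in Taxon 1 only — an autapomorphy, so it tells us nothing about relationships among taxa.
Only Taxon 3, Taxon 6, and Taxon 9 show the derived state '1' for Trait 6, supporting them as a clade.
Most parsimonious ingroup topology: ((Taxon 1,((Taxon 6,Taxon 3),Taxon 9)),Taxon 5).
Changes per character on this tree: Trait 1: 1; Trait 2: 1; Trait 3: 1; Trait 4: 1; Trait 5: 1; Trait 6: 1.
Total = 6.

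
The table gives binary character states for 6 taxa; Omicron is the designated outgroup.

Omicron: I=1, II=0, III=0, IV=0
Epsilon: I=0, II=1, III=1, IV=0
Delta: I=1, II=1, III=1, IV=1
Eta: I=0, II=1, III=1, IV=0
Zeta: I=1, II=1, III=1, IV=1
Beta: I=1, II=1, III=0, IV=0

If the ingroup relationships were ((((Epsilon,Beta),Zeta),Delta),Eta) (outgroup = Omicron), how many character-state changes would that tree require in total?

Map each character onto ((((Epsilon,Beta),Zeta),Delta),Eta) (rooted by Omicron) and count the minimum state changes it requires (Fitch parsimony):
I: 2; II: 1; III: 2; IV: 2.
Total tree length = 7.

7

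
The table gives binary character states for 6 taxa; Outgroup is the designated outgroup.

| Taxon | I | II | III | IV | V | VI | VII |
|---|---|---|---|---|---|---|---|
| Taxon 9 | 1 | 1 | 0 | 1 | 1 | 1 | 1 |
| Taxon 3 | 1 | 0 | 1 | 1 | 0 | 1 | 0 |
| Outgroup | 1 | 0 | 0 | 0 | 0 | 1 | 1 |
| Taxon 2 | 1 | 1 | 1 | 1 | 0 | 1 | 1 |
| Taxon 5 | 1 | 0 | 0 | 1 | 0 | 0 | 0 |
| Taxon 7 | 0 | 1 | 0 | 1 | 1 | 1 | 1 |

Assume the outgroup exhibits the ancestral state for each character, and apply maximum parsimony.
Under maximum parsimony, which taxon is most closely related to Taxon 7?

Character polarity is set by the outgroup: the derived state is whichever differs from the outgroup's state, so for I, VI, VII the derived state is '0', and for the remaining characters it is '1'.
I: derived state '0' in Taxon 7 only — an autapomorphy, so it tells us nothing about relationships among taxa.
II (derived state '1') is shared by Taxon 2, Taxon 7, and Taxon 9 — a synapomorphy uniting that clade.
III groups Taxon 2 and Taxon 3, which is incompatible with the clades supported by the remaining characters; treating it as convergent (homoplasy) costs fewer steps than any alternative tree.
All ingroup taxa share the derived state '1' for IV; it defines the ingroup but does not resolve relationships within it.
V (derived state '1') is shared by Taxon 7 and Taxon 9 — a synapomorphy uniting that clade.
VI (derived state '0') is unique to Taxon 5 (autapomorphy; uninformative for grouping).
Only Taxon 3 and Taxon 5 show the derived state '0' for VII, supporting them as a clade.
Most parsimonious ingroup topology: (((Taxon 9,Taxon 7),Taxon 2),(Taxon 5,Taxon 3)).
Taxon 7 and Taxon 9 form a cherry on this tree, so they are sister taxa.

Taxon 9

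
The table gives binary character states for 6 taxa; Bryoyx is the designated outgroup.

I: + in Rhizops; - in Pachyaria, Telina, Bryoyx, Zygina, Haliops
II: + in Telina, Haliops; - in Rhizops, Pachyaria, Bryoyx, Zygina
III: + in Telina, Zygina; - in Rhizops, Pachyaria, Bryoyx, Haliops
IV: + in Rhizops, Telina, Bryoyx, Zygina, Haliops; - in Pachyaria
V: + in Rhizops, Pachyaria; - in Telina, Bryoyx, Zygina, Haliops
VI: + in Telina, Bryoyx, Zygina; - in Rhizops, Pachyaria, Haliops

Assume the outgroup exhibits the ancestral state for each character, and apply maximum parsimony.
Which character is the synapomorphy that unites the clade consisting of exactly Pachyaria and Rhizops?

V

Character polarity is set by the outgroup: the derived state is whichever differs from the outgroup's state, so for IV, VI the derived state is '-', and for the remaining characters it is '+'.
I (derived state '+') is unique to Rhizops (autapomorphy; uninformative for grouping).
II (state '+') occurs in Haliops and Telina but conflicts with the nesting implied by the other characters — most parsimoniously interpreted as homoplasy.
III: derived state '+' in Telina and Zygina only — synapomorphy for {Telina, Zygina}.
IV (derived state '-') is unique to Pachyaria (autapomorphy; uninformative for grouping).
V: derived state '+' in Pachyaria and Rhizops only — synapomorphy for {Pachyaria, Rhizops}.
Only Haliops, Pachyaria, and Rhizops show the derived state '-' for VI, supporting them as a clade.
Most parsimonious ingroup topology: ((Zygina,Telina),((Pachyaria,Rhizops),Haliops)).
The clade {Pachyaria, Rhizops} is supported by V: its derived state '+' occurs in exactly those taxa and in no other taxon (including the outgroup).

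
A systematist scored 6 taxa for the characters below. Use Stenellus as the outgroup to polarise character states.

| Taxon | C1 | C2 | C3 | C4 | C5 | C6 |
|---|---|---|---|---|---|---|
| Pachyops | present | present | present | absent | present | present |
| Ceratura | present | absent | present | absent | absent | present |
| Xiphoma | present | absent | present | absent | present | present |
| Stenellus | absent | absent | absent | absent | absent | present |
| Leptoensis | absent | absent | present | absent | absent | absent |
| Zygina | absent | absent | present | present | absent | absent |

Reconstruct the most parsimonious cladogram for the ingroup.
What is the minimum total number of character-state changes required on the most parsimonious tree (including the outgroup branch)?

6

Character polarity is set by the outgroup: the derived state is whichever differs from the outgroup's state, so for C6 the derived state is 'absent', and for the remaining characters it is 'present'.
Only Ceratura, Pachyops, and Xiphoma show the derived state 'present' for C1, supporting them as a clade.
C2 (derived state 'present') is unique to Pachyops (autapomorphy; uninformative for grouping).
All ingroup taxa share the derived state 'present' for C3; it defines the ingroup but does not resolve relationships within it.
C4 (derived state 'present') is unique to Zygina (autapomorphy; uninformative for grouping).
Only Pachyops and Xiphoma show the derived state 'present' for C5, supporting them as a clade.
Only Leptoensis and Zygina show the derived state 'absent' for C6, supporting them as a clade.
Most parsimonious ingroup topology: ((Leptoensis,Zygina),((Pachyops,Xiphoma),Ceratura)).
Changes per character on this tree: C1: 1; C2: 1; C3: 1; C4: 1; C5: 1; C6: 1.
Total = 6.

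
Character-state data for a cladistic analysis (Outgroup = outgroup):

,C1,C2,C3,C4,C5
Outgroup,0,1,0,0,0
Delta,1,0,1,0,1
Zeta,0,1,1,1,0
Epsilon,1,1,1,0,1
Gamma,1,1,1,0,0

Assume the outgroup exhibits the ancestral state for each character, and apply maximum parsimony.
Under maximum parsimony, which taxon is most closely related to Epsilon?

Character polarity is set by the outgroup: the derived state is whichever differs from the outgroup's state, so for C2 the derived state is '0', and for the remaining characters it is '1'.
C1: derived state '1' in Delta, Epsilon, and Gamma only — synapomorphy for {Delta, Epsilon, Gamma}.
C2: derived state '0' in Delta only — an autapomorphy, so it tells us nothing about relationships among taxa.
C3 (derived state '1') is shared by all ingroup taxa — unites the whole ingroup.
C4: derived state '1' in Zeta only — an autapomorphy, so it tells us nothing about relationships among taxa.
C5: derived state '1' in Delta and Epsilon only — synapomorphy for {Delta, Epsilon}.
Most parsimonious ingroup topology: ((Gamma,(Epsilon,Delta)),Zeta).
Epsilon and Delta form a cherry on this tree, so they are sister taxa.

Delta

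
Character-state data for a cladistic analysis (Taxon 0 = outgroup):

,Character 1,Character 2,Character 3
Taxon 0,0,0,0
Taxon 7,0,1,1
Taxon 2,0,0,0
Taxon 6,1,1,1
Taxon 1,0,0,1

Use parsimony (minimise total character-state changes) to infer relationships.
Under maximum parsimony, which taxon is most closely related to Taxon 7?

The outgroup has state '0' for every character, so '1' is the derived state throughout.
Character 1 (derived state '1') is unique to Taxon 6 (autapomorphy; uninformative for grouping).
Character 2: derived state '1' in Taxon 6 and Taxon 7 only — synapomorphy for {Taxon 6, Taxon 7}.
Character 3: derived state '1' in Taxon 1, Taxon 6, and Taxon 7 only — synapomorphy for {Taxon 1, Taxon 6, Taxon 7}.
Most parsimonious ingroup topology: (((Taxon 7,Taxon 6),Taxon 1),Taxon 2).
Taxon 7 and Taxon 6 form a cherry on this tree, so they are sister taxa.

Taxon 6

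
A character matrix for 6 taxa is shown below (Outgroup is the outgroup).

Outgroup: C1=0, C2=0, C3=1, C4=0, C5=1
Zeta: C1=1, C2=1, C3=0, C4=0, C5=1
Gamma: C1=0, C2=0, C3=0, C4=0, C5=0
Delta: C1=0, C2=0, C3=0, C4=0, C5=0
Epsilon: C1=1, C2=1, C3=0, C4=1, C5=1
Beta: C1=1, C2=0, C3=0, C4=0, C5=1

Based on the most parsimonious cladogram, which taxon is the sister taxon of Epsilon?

Character polarity is set by the outgroup: the derived state is whichever differs from the outgroup's state, so for C3, C5 the derived state is '0', and for the remaining characters it is '1'.
C1 (derived state '1') is shared by Beta, Epsilon, and Zeta — a synapomorphy uniting that clade.
C2 (derived state '1') is shared by Epsilon and Zeta — a synapomorphy uniting that clade.
All ingroup taxa share the derived state '0' for C3; it defines the ingroup but does not resolve relationships within it.
C4 (derived state '1') is unique to Epsilon (autapomorphy; uninformative for grouping).
C5: derived state '0' in Delta and Gamma only — synapomorphy for {Delta, Gamma}.
Most parsimonious ingroup topology: (((Zeta,Epsilon),Beta),(Gamma,Delta)).
Epsilon and Zeta form a cherry on this tree, so they are sister taxa.

Zeta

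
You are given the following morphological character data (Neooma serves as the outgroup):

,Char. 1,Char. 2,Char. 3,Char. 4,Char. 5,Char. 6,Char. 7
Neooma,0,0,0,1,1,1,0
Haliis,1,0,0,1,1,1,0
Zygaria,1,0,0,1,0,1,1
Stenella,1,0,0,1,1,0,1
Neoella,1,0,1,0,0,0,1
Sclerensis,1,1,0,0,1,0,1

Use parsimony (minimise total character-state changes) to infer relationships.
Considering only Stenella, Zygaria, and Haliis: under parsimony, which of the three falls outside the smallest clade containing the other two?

Character polarity is set by the outgroup: the derived state is whichever differs from the outgroup's state, so for Char. 4, Char. 5, Char. 6 the derived state is '0', and for the remaining characters it is '1'.
Char. 1 (derived state '1') is shared by all ingroup taxa — unites the whole ingroup.
Char. 2 (derived state '1') is unique to Sclerensis (autapomorphy; uninformative for grouping).
Char. 3 (derived state '1') is unique to Neoella (autapomorphy; uninformative for grouping).
Char. 4 (derived state '0') is shared by Neoella and Sclerensis — a synapomorphy uniting that clade.
Char. 5 (state '0') occurs in Neoella and Zygaria but conflicts with the nesting implied by the other characters — most parsimoniously interpreted as homoplasy.
Char. 6 (derived state '0') is shared by Neoella, Sclerensis, and Stenella — a synapomorphy uniting that clade.
Char. 7 (derived state '1') is shared by Neoella, Sclerensis, Stenella, and Zygaria — a synapomorphy uniting that clade.
Most parsimonious ingroup topology: (Haliis,(Zygaria,(Stenella,(Neoella,Sclerensis)))).
Zygaria and Stenella share a more recent common ancestor with each other than either does with Haliis, so Haliis is the least closely related of the three.

Haliis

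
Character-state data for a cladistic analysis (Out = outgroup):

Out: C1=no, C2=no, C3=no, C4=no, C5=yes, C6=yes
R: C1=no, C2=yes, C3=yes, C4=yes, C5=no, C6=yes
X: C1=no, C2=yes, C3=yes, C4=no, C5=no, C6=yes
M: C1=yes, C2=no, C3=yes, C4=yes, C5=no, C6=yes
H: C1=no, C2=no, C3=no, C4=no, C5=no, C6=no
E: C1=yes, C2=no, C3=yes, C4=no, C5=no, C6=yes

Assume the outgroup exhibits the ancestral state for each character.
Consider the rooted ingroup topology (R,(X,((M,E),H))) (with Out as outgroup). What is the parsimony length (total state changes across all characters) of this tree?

9

Map each character onto (R,(X,((M,E),H))) (rooted by Out) and count the minimum state changes it requires (Fitch parsimony):
C1: 1; C2: 2; C3: 2; C4: 2; C5: 1; C6: 1.
Total tree length = 9.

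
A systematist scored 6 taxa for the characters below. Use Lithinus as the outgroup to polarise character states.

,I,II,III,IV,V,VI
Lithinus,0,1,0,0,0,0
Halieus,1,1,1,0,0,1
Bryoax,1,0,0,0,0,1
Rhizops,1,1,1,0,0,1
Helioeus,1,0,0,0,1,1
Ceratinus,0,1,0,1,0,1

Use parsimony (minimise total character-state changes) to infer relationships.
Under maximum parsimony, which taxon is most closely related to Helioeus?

Bryoax

Character polarity is set by the outgroup: the derived state is whichever differs from the outgroup's state, so for II the derived state is '0', and for the remaining characters it is '1'.
Only Bryoax, Halieus, Helioeus, and Rhizops show the derived state '1' for I, supporting them as a clade.
Only Bryoax and Helioeus show the derived state '0' for II, supporting them as a clade.
Only Halieus and Rhizops show the derived state '1' for III, supporting them as a clade.
IV: derived state '1' in Ceratinus only — an autapomorphy, so it tells us nothing about relationships among taxa.
V (derived state '1') is unique to Helioeus (autapomorphy; uninformative for grouping).
All ingroup taxa share the derived state '1' for VI; it defines the ingroup but does not resolve relationships within it.
Most parsimonious ingroup topology: (((Halieus,Rhizops),(Bryoax,Helioeus)),Ceratinus).
Helioeus and Bryoax form a cherry on this tree, so they are sister taxa.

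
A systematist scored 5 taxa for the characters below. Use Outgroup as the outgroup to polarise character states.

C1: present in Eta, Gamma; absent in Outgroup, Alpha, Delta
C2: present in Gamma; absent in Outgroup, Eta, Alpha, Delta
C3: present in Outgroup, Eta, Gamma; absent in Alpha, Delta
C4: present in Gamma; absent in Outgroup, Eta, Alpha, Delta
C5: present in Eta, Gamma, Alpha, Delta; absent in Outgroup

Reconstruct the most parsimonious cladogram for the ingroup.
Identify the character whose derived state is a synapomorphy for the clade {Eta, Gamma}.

Character polarity is set by the outgroup: the derived state is whichever differs from the outgroup's state, so for C3 the derived state is 'absent', and for the remaining characters it is 'present'.
C1 (derived state 'present') is shared by Eta and Gamma — a synapomorphy uniting that clade.
C2: derived state 'present' in Gamma only — an autapomorphy, so it tells us nothing about relationships among taxa.
C3: derived state 'absent' in Alpha and Delta only — synapomorphy for {Alpha, Delta}.
C4 (derived state 'present') is unique to Gamma (autapomorphy; uninformative for grouping).
C5 (derived state 'present') is shared by all ingroup taxa — unites the whole ingroup.
Most parsimonious ingroup topology: ((Eta,Gamma),(Alpha,Delta)).
The clade {Eta, Gamma} is supported by C1: its derived state 'present' occurs in exactly those taxa and in no other taxon (including the outgroup).

C1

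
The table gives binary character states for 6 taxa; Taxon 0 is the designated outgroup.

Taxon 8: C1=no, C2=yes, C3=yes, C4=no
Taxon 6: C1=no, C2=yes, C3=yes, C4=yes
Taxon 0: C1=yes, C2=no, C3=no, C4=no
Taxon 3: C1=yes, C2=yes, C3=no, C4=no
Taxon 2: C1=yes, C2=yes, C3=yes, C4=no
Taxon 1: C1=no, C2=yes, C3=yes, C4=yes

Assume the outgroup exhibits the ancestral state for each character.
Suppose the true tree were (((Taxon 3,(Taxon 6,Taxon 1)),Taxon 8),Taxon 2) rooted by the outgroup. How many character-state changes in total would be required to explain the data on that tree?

Map each character onto (((Taxon 3,(Taxon 6,Taxon 1)),Taxon 8),Taxon 2) (rooted by Taxon 0) and count the minimum state changes it requires (Fitch parsimony):
C1: 2; C2: 1; C3: 2; C4: 1.
Total tree length = 6.

6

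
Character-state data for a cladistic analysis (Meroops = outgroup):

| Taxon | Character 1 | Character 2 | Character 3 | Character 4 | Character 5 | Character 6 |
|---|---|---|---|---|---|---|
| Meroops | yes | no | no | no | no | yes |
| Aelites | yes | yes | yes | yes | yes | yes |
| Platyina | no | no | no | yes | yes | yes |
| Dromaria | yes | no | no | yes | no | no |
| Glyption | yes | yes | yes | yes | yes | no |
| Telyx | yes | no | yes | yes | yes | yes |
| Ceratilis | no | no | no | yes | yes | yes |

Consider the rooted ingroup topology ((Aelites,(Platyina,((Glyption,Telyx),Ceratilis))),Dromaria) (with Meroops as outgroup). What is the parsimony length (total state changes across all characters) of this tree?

10

Map each character onto ((Aelites,(Platyina,((Glyption,Telyx),Ceratilis))),Dromaria) (rooted by Meroops) and count the minimum state changes it requires (Fitch parsimony):
Character 1: 2; Character 2: 2; Character 3: 2; Character 4: 1; Character 5: 1; Character 6: 2.
Total tree length = 10.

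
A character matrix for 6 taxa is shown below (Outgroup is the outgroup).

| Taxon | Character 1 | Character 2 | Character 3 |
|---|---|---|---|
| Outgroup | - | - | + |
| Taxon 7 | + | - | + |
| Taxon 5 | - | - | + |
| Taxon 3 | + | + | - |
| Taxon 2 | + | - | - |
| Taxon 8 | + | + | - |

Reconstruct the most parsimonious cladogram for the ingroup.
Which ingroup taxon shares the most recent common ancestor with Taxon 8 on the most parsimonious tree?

Taxon 3

Character polarity is set by the outgroup: the derived state is whichever differs from the outgroup's state, so for Character 3 the derived state is '-', and for the remaining characters it is '+'.
Character 1 (derived state '+') is shared by Taxon 2, Taxon 3, Taxon 7, and Taxon 8 — a synapomorphy uniting that clade.
Character 2 (derived state '+') is shared by Taxon 3 and Taxon 8 — a synapomorphy uniting that clade.
Only Taxon 2, Taxon 3, and Taxon 8 show the derived state '-' for Character 3, supporting them as a clade.
Most parsimonious ingroup topology: ((Taxon 7,((Taxon 3,Taxon 8),Taxon 2)),Taxon 5).
Taxon 8 and Taxon 3 form a cherry on this tree, so they are sister taxa.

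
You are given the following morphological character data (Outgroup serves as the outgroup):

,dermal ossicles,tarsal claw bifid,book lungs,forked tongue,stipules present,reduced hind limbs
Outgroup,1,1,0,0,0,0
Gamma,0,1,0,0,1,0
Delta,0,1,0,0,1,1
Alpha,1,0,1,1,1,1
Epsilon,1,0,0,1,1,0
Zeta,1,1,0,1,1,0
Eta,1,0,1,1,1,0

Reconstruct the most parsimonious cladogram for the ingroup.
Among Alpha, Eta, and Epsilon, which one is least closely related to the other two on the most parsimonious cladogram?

Character polarity is set by the outgroup: the derived state is whichever differs from the outgroup's state, so for dermal ossicles, tarsal claw bifid the derived state is '0', and for the remaining characters it is '1'.
dermal ossicles: derived state '0' in Delta and Gamma only — synapomorphy for {Delta, Gamma}.
tarsal claw bifid (derived state '0') is shared by Alpha, Epsilon, and Eta — a synapomorphy uniting that clade.
book lungs: derived state '1' in Alpha and Eta only — synapomorphy for {Alpha, Eta}.
forked tongue (derived state '1') is shared by Alpha, Epsilon, Eta, and Zeta — a synapomorphy uniting that clade.
All ingroup taxa share the derived state '1' for stipules present; it defines the ingroup but does not resolve relationships within it.
reduced hind limbs groups Alpha and Delta, which is incompatible with the clades supported by the remaining characters; treating it as convergent (homoplasy) costs fewer steps than any alternative tree.
Most parsimonious ingroup topology: ((Gamma,Delta),(((Alpha,Eta),Epsilon),Zeta)).
Eta and Alpha share a more recent common ancestor with each other than either does with Epsilon, so Epsilon is the least closely related of the three.

Epsilon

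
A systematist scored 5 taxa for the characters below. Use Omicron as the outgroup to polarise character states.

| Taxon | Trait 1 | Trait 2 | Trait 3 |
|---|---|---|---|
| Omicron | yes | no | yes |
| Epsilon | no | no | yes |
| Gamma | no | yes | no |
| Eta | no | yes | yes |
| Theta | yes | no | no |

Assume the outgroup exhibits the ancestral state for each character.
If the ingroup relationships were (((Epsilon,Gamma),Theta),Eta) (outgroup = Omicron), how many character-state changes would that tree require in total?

Map each character onto (((Epsilon,Gamma),Theta),Eta) (rooted by Omicron) and count the minimum state changes it requires (Fitch parsimony):
Trait 1: 2; Trait 2: 2; Trait 3: 2.
Total tree length = 6.

6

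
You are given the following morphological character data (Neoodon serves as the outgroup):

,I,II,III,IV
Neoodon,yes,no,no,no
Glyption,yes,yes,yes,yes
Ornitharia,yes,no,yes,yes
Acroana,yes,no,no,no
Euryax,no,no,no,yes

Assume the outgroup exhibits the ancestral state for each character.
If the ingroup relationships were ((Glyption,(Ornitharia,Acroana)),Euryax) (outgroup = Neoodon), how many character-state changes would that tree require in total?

Map each character onto ((Glyption,(Ornitharia,Acroana)),Euryax) (rooted by Neoodon) and count the minimum state changes it requires (Fitch parsimony):
I: 1; II: 1; III: 2; IV: 2.
Total tree length = 6.

6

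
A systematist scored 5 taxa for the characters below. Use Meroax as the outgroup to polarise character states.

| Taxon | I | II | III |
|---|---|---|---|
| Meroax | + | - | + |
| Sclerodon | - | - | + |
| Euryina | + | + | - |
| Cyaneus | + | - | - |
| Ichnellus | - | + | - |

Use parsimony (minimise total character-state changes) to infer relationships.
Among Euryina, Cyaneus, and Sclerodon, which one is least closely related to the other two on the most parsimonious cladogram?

Character polarity is set by the outgroup: the derived state is whichever differs from the outgroup's state, so for I, III the derived state is '-', and for the remaining characters it is '+'.
I groups Ichnellus and Sclerodon, which is incompatible with the clades supported by the remaining characters; treating it as convergent (homoplasy) costs fewer steps than any alternative tree.
II: derived state '+' in Euryina and Ichnellus only — synapomorphy for {Euryina, Ichnellus}.
Only Cyaneus, Euryina, and Ichnellus show the derived state '-' for III, supporting them as a clade.
Most parsimonious ingroup topology: (Sclerodon,((Euryina,Ichnellus),Cyaneus)).
Cyaneus and Euryina share a more recent common ancestor with each other than either does with Sclerodon, so Sclerodon is the least closely related of the three.

Sclerodon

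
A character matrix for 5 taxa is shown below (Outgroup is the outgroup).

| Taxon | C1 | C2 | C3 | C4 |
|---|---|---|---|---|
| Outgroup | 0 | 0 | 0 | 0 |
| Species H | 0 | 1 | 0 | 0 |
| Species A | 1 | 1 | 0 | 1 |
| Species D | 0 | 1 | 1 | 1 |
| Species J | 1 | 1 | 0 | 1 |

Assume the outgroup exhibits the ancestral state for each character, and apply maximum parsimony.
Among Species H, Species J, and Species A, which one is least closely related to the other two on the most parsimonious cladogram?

The outgroup has state '0' for every character, so '1' is the derived state throughout.
Only Species A and Species J show the derived state '1' for C1, supporting them as a clade.
All ingroup taxa share the derived state '1' for C2; it defines the ingroup but does not resolve relationships within it.
C3 (derived state '1') is unique to Species D (autapomorphy; uninformative for grouping).
C4: derived state '1' in Species A, Species D, and Species J only — synapomorphy for {Species A, Species D, Species J}.
Most parsimonious ingroup topology: (Species H,((Species A,Species J),Species D)).
Species J and Species A share a more recent common ancestor with each other than either does with Species H, so Species H is the least closely related of the three.

Species H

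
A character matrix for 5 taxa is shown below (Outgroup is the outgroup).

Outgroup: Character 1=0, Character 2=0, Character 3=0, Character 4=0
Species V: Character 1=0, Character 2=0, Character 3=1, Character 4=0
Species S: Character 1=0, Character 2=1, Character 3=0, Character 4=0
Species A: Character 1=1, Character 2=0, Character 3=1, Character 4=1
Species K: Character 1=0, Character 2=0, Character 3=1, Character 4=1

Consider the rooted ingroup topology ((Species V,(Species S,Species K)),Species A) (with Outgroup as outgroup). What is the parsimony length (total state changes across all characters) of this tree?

6

Map each character onto ((Species V,(Species S,Species K)),Species A) (rooted by Outgroup) and count the minimum state changes it requires (Fitch parsimony):
Character 1: 1; Character 2: 1; Character 3: 2; Character 4: 2.
Total tree length = 6.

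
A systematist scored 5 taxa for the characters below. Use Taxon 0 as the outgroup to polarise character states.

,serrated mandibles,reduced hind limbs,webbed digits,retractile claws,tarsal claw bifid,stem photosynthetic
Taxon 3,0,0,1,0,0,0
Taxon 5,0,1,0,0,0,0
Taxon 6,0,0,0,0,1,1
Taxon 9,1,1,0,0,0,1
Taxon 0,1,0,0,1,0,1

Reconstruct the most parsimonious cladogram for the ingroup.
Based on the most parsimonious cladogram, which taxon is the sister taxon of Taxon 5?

Taxon 3

Character polarity is set by the outgroup: the derived state is whichever differs from the outgroup's state, so for serrated mandibles, retractile claws, stem photosynthetic the derived state is '0', and for the remaining characters it is '1'.
Only Taxon 3, Taxon 5, and Taxon 6 show the derived state '0' for serrated mandibles, supporting them as a clade.
reduced hind limbs (state '1') occurs in Taxon 5 and Taxon 9 but conflicts with the nesting implied by the other characters — most parsimoniously interpreted as homoplasy.
webbed digits (derived state '1') is unique to Taxon 3 (autapomorphy; uninformative for grouping).
retractile claws (derived state '0') is shared by all ingroup taxa — unites the whole ingroup.
tarsal claw bifid: derived state '1' in Taxon 6 only — an autapomorphy, so it tells us nothing about relationships among taxa.
stem photosynthetic (derived state '0') is shared by Taxon 3 and Taxon 5 — a synapomorphy uniting that clade.
Most parsimonious ingroup topology: (((Taxon 3,Taxon 5),Taxon 6),Taxon 9).
Taxon 5 and Taxon 3 form a cherry on this tree, so they are sister taxa.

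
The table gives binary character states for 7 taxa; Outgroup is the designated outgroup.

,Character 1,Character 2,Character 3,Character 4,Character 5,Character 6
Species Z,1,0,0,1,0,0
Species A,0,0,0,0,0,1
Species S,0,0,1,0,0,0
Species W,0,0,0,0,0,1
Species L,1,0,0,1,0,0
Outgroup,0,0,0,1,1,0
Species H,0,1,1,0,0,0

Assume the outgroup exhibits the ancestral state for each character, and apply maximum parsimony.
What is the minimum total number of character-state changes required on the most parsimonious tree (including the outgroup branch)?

Character polarity is set by the outgroup: the derived state is whichever differs from the outgroup's state, so for Character 4, Character 5 the derived state is '0', and for the remaining characters it is '1'.
Only Species L and Species Z show the derived state '1' for Character 1, supporting them as a clade.
Character 2: derived state '1' in Species H only — an autapomorphy, so it tells us nothing about relationships among taxa.
Only Species H and Species S show the derived state '1' for Character 3, supporting them as a clade.
Character 4 (derived state '0') is shared by Species A, Species H, Species S, and Species W — a synapomorphy uniting that clade.
All ingroup taxa share the derived state '0' for Character 5; it defines the ingroup but does not resolve relationships within it.
Character 6: derived state '1' in Species A and Species W only — synapomorphy for {Species A, Species W}.
Most parsimonious ingroup topology: (((Species H,Species S),(Species W,Species A)),(Species Z,Species L)).
Changes per character on this tree: Character 1: 1; Character 2: 1; Character 3: 1; Character 4: 1; Character 5: 1; Character 6: 1.
Total = 6.

6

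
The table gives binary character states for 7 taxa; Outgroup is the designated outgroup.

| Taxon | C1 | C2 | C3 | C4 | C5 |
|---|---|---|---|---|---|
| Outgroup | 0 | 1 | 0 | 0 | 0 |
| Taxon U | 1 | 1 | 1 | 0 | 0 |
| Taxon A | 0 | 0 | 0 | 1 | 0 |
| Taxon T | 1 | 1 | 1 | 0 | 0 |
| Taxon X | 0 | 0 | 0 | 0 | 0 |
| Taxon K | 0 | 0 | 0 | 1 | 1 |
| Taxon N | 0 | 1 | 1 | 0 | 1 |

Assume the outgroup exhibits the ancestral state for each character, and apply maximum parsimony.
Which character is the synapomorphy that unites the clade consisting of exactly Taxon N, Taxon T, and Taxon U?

Character polarity is set by the outgroup: the derived state is whichever differs from the outgroup's state, so for C2 the derived state is '0', and for the remaining characters it is '1'.
C1: derived state '1' in Taxon T and Taxon U only — synapomorphy for {Taxon T, Taxon U}.
C2 (derived state '0') is shared by Taxon A, Taxon K, and Taxon X — a synapomorphy uniting that clade.
Only Taxon N, Taxon T, and Taxon U show the derived state '1' for C3, supporting them as a clade.
C4: derived state '1' in Taxon A and Taxon K only — synapomorphy for {Taxon A, Taxon K}.
C5 groups Taxon K and Taxon N, which is incompatible with the clades supported by the remaining characters; treating it as convergent (homoplasy) costs fewer steps than any alternative tree.
Most parsimonious ingroup topology: (((Taxon U,Taxon T),Taxon N),((Taxon A,Taxon K),Taxon X)).
The clade {Taxon N, Taxon T, Taxon U} is supported by C3: its derived state '1' occurs in exactly those taxa and in no other taxon (including the outgroup).

C3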